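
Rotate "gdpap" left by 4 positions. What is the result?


Input: "gdpap", rotate left by 4
First 4 characters: "gdpa"
Remaining characters: "p"
Concatenate remaining + first: "p" + "gdpa" = "pgdpa"

pgdpa


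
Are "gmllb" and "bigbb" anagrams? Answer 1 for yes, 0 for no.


Strings: "gmllb", "bigbb"
Sorted first:  bgllm
Sorted second: bbbgi
Differ at position 1: 'g' vs 'b' => not anagrams

0


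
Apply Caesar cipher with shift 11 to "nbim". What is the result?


Caesar cipher: shift "nbim" by 11
  'n' (pos 13) + 11 = pos 24 = 'y'
  'b' (pos 1) + 11 = pos 12 = 'm'
  'i' (pos 8) + 11 = pos 19 = 't'
  'm' (pos 12) + 11 = pos 23 = 'x'
Result: ymtx

ymtx


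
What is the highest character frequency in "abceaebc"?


Input: abceaebc
Character counts:
  'a': 2
  'b': 2
  'c': 2
  'e': 2
Maximum frequency: 2

2


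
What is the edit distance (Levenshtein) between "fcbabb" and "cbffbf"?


Computing edit distance: "fcbabb" -> "cbffbf"
DP table:
           c    b    f    f    b    f
      0    1    2    3    4    5    6
  f   1    1    2    2    3    4    5
  c   2    1    2    3    3    4    5
  b   3    2    1    2    3    3    4
  a   4    3    2    2    3    4    4
  b   5    4    3    3    3    3    4
  b   6    5    4    4    4    3    4
Edit distance = dp[6][6] = 4

4


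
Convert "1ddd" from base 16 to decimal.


Input: "1ddd" in base 16
Positional expansion:
  Digit '1' (value 1) x 16^3 = 4096
  Digit 'd' (value 13) x 16^2 = 3328
  Digit 'd' (value 13) x 16^1 = 208
  Digit 'd' (value 13) x 16^0 = 13
Sum = 7645

7645


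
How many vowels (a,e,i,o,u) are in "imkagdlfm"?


Input: imkagdlfm
Checking each character:
  'i' at position 0: vowel (running total: 1)
  'm' at position 1: consonant
  'k' at position 2: consonant
  'a' at position 3: vowel (running total: 2)
  'g' at position 4: consonant
  'd' at position 5: consonant
  'l' at position 6: consonant
  'f' at position 7: consonant
  'm' at position 8: consonant
Total vowels: 2

2


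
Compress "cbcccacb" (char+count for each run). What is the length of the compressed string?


Input: cbcccacb
Runs:
  'c' x 1 => "c1"
  'b' x 1 => "b1"
  'c' x 3 => "c3"
  'a' x 1 => "a1"
  'c' x 1 => "c1"
  'b' x 1 => "b1"
Compressed: "c1b1c3a1c1b1"
Compressed length: 12

12


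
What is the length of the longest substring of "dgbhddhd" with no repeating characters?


Input: "dgbhddhd"
Sliding window (track last position of each char):
  Position 0 ('d'): window [0,0] length 1 -- new best
  Position 1 ('g'): window [0,1] length 2 -- new best
  Position 2 ('b'): window [0,2] length 3 -- new best
  Position 3 ('h'): window [0,3] length 4 -- new best
  Position 4 ('d'): repeat (last at 0), move window start to 1
  Position 4 ('d'): window [1,4] length 4
  Position 5 ('d'): repeat (last at 4), move window start to 5
  Position 5 ('d'): window [5,5] length 1
  Position 6 ('h'): window [5,6] length 2
  Position 7 ('d'): repeat (last at 5), move window start to 6
  Position 7 ('d'): window [6,7] length 2
Longest substring with no repeats: "dgbh" with length 4

4


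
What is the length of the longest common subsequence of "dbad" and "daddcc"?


LCS of "dbad" and "daddcc"
DP table:
           d    a    d    d    c    c
      0    0    0    0    0    0    0
  d   0    1    1    1    1    1    1
  b   0    1    1    1    1    1    1
  a   0    1    2    2    2    2    2
  d   0    1    2    3    3    3    3
LCS length = dp[4][6] = 3

3


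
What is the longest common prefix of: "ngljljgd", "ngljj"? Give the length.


Words: ngljljgd, ngljj
  Position 0: all 'n' => match
  Position 1: all 'g' => match
  Position 2: all 'l' => match
  Position 3: all 'j' => match
  Position 4: ('l', 'j') => mismatch, stop
LCP = "nglj" (length 4)

4


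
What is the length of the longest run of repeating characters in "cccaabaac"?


Input: "cccaabaac"
Scanning for longest run:
  Position 1 ('c'): continues run of 'c', length=2
  Position 2 ('c'): continues run of 'c', length=3
  Position 3 ('a'): new char, reset run to 1
  Position 4 ('a'): continues run of 'a', length=2
  Position 5 ('b'): new char, reset run to 1
  Position 6 ('a'): new char, reset run to 1
  Position 7 ('a'): continues run of 'a', length=2
  Position 8 ('c'): new char, reset run to 1
Longest run: 'c' with length 3

3


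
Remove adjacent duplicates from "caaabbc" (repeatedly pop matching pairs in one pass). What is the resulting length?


Input: caaabbc
Stack-based adjacent duplicate removal:
  Read 'c': push. Stack: c
  Read 'a': push. Stack: ca
  Read 'a': matches stack top 'a' => pop. Stack: c
  Read 'a': push. Stack: ca
  Read 'b': push. Stack: cab
  Read 'b': matches stack top 'b' => pop. Stack: ca
  Read 'c': push. Stack: cac
Final stack: "cac" (length 3)

3


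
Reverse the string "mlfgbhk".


Input: mlfgbhk
Reading characters right to left:
  Position 6: 'k'
  Position 5: 'h'
  Position 4: 'b'
  Position 3: 'g'
  Position 2: 'f'
  Position 1: 'l'
  Position 0: 'm'
Reversed: khbgflm

khbgflm


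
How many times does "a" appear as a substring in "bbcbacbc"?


Searching for "a" in "bbcbacbc"
Scanning each position:
  Position 0: "b" => no
  Position 1: "b" => no
  Position 2: "c" => no
  Position 3: "b" => no
  Position 4: "a" => MATCH
  Position 5: "c" => no
  Position 6: "b" => no
  Position 7: "c" => no
Total occurrences: 1

1


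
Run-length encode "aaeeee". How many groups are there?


Input: aaeeee
Scanning for consecutive runs:
  Group 1: 'a' x 2 (positions 0-1)
  Group 2: 'e' x 4 (positions 2-5)
Total groups: 2

2


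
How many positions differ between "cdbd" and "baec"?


Comparing "cdbd" and "baec" position by position:
  Position 0: 'c' vs 'b' => DIFFER
  Position 1: 'd' vs 'a' => DIFFER
  Position 2: 'b' vs 'e' => DIFFER
  Position 3: 'd' vs 'c' => DIFFER
Positions that differ: 4

4


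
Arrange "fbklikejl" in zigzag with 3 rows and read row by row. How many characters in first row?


Zigzag "fbklikejl" into 3 rows:
Placing characters:
  'f' => row 0
  'b' => row 1
  'k' => row 2
  'l' => row 1
  'i' => row 0
  'k' => row 1
  'e' => row 2
  'j' => row 1
  'l' => row 0
Rows:
  Row 0: "fil"
  Row 1: "blkj"
  Row 2: "ke"
First row length: 3

3


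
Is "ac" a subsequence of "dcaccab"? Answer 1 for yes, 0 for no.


Check if "ac" is a subsequence of "dcaccab"
Greedy scan:
  Position 0 ('d'): no match needed
  Position 1 ('c'): no match needed
  Position 2 ('a'): matches sub[0] = 'a'
  Position 3 ('c'): matches sub[1] = 'c'
  Position 4 ('c'): no match needed
  Position 5 ('a'): no match needed
  Position 6 ('b'): no match needed
All 2 characters matched => is a subsequence

1


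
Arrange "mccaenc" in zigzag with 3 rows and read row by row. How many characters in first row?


Zigzag "mccaenc" into 3 rows:
Placing characters:
  'm' => row 0
  'c' => row 1
  'c' => row 2
  'a' => row 1
  'e' => row 0
  'n' => row 1
  'c' => row 2
Rows:
  Row 0: "me"
  Row 1: "can"
  Row 2: "cc"
First row length: 2

2


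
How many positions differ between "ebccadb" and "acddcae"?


Comparing "ebccadb" and "acddcae" position by position:
  Position 0: 'e' vs 'a' => DIFFER
  Position 1: 'b' vs 'c' => DIFFER
  Position 2: 'c' vs 'd' => DIFFER
  Position 3: 'c' vs 'd' => DIFFER
  Position 4: 'a' vs 'c' => DIFFER
  Position 5: 'd' vs 'a' => DIFFER
  Position 6: 'b' vs 'e' => DIFFER
Positions that differ: 7

7


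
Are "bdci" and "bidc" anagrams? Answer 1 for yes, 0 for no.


Strings: "bdci", "bidc"
Sorted first:  bcdi
Sorted second: bcdi
Sorted forms match => anagrams

1


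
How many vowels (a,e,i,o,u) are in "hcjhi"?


Input: hcjhi
Checking each character:
  'h' at position 0: consonant
  'c' at position 1: consonant
  'j' at position 2: consonant
  'h' at position 3: consonant
  'i' at position 4: vowel (running total: 1)
Total vowels: 1

1


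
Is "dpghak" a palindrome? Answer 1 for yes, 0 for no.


Input: dpghak
Reversed: kahgpd
  Compare pos 0 ('d') with pos 5 ('k'): MISMATCH
  Compare pos 1 ('p') with pos 4 ('a'): MISMATCH
  Compare pos 2 ('g') with pos 3 ('h'): MISMATCH
Result: not a palindrome

0


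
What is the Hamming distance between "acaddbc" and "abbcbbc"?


Comparing "acaddbc" and "abbcbbc" position by position:
  Position 0: 'a' vs 'a' => same
  Position 1: 'c' vs 'b' => differ
  Position 2: 'a' vs 'b' => differ
  Position 3: 'd' vs 'c' => differ
  Position 4: 'd' vs 'b' => differ
  Position 5: 'b' vs 'b' => same
  Position 6: 'c' vs 'c' => same
Total differences (Hamming distance): 4

4


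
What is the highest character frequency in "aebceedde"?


Input: aebceedde
Character counts:
  'a': 1
  'b': 1
  'c': 1
  'd': 2
  'e': 4
Maximum frequency: 4

4


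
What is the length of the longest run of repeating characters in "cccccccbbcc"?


Input: "cccccccbbcc"
Scanning for longest run:
  Position 1 ('c'): continues run of 'c', length=2
  Position 2 ('c'): continues run of 'c', length=3
  Position 3 ('c'): continues run of 'c', length=4
  Position 4 ('c'): continues run of 'c', length=5
  Position 5 ('c'): continues run of 'c', length=6
  Position 6 ('c'): continues run of 'c', length=7
  Position 7 ('b'): new char, reset run to 1
  Position 8 ('b'): continues run of 'b', length=2
  Position 9 ('c'): new char, reset run to 1
  Position 10 ('c'): continues run of 'c', length=2
Longest run: 'c' with length 7

7


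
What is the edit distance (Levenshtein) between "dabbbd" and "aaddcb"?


Computing edit distance: "dabbbd" -> "aaddcb"
DP table:
           a    a    d    d    c    b
      0    1    2    3    4    5    6
  d   1    1    2    2    3    4    5
  a   2    1    1    2    3    4    5
  b   3    2    2    2    3    4    4
  b   4    3    3    3    3    4    4
  b   5    4    4    4    4    4    4
  d   6    5    5    4    4    5    5
Edit distance = dp[6][6] = 5

5


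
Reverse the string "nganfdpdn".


Input: nganfdpdn
Reading characters right to left:
  Position 8: 'n'
  Position 7: 'd'
  Position 6: 'p'
  Position 5: 'd'
  Position 4: 'f'
  Position 3: 'n'
  Position 2: 'a'
  Position 1: 'g'
  Position 0: 'n'
Reversed: ndpdfnagn

ndpdfnagn


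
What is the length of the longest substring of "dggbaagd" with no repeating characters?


Input: "dggbaagd"
Sliding window (track last position of each char):
  Position 0 ('d'): window [0,0] length 1 -- new best
  Position 1 ('g'): window [0,1] length 2 -- new best
  Position 2 ('g'): repeat (last at 1), move window start to 2
  Position 2 ('g'): window [2,2] length 1
  Position 3 ('b'): window [2,3] length 2
  Position 4 ('a'): window [2,4] length 3 -- new best
  Position 5 ('a'): repeat (last at 4), move window start to 5
  Position 5 ('a'): window [5,5] length 1
  Position 6 ('g'): window [5,6] length 2
  Position 7 ('d'): window [5,7] length 3
Longest substring with no repeats: "gba" with length 3

3


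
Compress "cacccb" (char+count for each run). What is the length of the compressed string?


Input: cacccb
Runs:
  'c' x 1 => "c1"
  'a' x 1 => "a1"
  'c' x 3 => "c3"
  'b' x 1 => "b1"
Compressed: "c1a1c3b1"
Compressed length: 8

8


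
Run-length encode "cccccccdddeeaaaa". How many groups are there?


Input: cccccccdddeeaaaa
Scanning for consecutive runs:
  Group 1: 'c' x 7 (positions 0-6)
  Group 2: 'd' x 3 (positions 7-9)
  Group 3: 'e' x 2 (positions 10-11)
  Group 4: 'a' x 4 (positions 12-15)
Total groups: 4

4


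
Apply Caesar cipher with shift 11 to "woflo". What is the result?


Caesar cipher: shift "woflo" by 11
  'w' (pos 22) + 11 = pos 7 = 'h'
  'o' (pos 14) + 11 = pos 25 = 'z'
  'f' (pos 5) + 11 = pos 16 = 'q'
  'l' (pos 11) + 11 = pos 22 = 'w'
  'o' (pos 14) + 11 = pos 25 = 'z'
Result: hzqwz

hzqwz


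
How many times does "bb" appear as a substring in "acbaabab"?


Searching for "bb" in "acbaabab"
Scanning each position:
  Position 0: "ac" => no
  Position 1: "cb" => no
  Position 2: "ba" => no
  Position 3: "aa" => no
  Position 4: "ab" => no
  Position 5: "ba" => no
  Position 6: "ab" => no
Total occurrences: 0

0


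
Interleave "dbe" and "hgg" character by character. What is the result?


Interleaving "dbe" and "hgg":
  Position 0: 'd' from first, 'h' from second => "dh"
  Position 1: 'b' from first, 'g' from second => "bg"
  Position 2: 'e' from first, 'g' from second => "eg"
Result: dhbgeg

dhbgeg


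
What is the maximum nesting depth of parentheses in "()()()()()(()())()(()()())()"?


Input: "()()()()()(()())()(()()())()"
Tracking depth:
  Position 0 '(': depth becomes 1
  Position 1 ')': depth becomes 0
  Position 2 '(': depth becomes 1
  Position 3 ')': depth becomes 0
  Position 4 '(': depth becomes 1
  Position 5 ')': depth becomes 0
  Position 6 '(': depth becomes 1
  Position 7 ')': depth becomes 0
  Position 8 '(': depth becomes 1
  Position 9 ')': depth becomes 0
  Position 10 '(': depth becomes 1
  Position 11 '(': depth becomes 2
  Position 12 ')': depth becomes 1
  Position 13 '(': depth becomes 2
  Position 14 ')': depth becomes 1
  Position 15 ')': depth becomes 0
  Position 16 '(': depth becomes 1
  Position 17 ')': depth becomes 0
  Position 18 '(': depth becomes 1
  Position 19 '(': depth becomes 2
  Position 20 ')': depth becomes 1
  Position 21 '(': depth becomes 2
  Position 22 ')': depth becomes 1
  Position 23 '(': depth becomes 2
  Position 24 ')': depth becomes 1
  Position 25 ')': depth becomes 0
  Position 26 '(': depth becomes 1
  Position 27 ')': depth becomes 0
Maximum depth reached: 2

2


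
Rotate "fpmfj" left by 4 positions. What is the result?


Input: "fpmfj", rotate left by 4
First 4 characters: "fpmf"
Remaining characters: "j"
Concatenate remaining + first: "j" + "fpmf" = "jfpmf"

jfpmf


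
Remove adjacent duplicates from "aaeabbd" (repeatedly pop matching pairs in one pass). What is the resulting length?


Input: aaeabbd
Stack-based adjacent duplicate removal:
  Read 'a': push. Stack: a
  Read 'a': matches stack top 'a' => pop. Stack: (empty)
  Read 'e': push. Stack: e
  Read 'a': push. Stack: ea
  Read 'b': push. Stack: eab
  Read 'b': matches stack top 'b' => pop. Stack: ea
  Read 'd': push. Stack: ead
Final stack: "ead" (length 3)

3


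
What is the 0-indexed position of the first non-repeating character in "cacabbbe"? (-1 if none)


Input: cacabbbe
Character frequencies:
  'a': 2
  'b': 3
  'c': 2
  'e': 1
Scanning left to right for freq == 1:
  Position 0 ('c'): freq=2, skip
  Position 1 ('a'): freq=2, skip
  Position 2 ('c'): freq=2, skip
  Position 3 ('a'): freq=2, skip
  Position 4 ('b'): freq=3, skip
  Position 5 ('b'): freq=3, skip
  Position 6 ('b'): freq=3, skip
  Position 7 ('e'): unique! => answer = 7

7


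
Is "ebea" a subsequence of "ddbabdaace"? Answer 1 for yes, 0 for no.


Check if "ebea" is a subsequence of "ddbabdaace"
Greedy scan:
  Position 0 ('d'): no match needed
  Position 1 ('d'): no match needed
  Position 2 ('b'): no match needed
  Position 3 ('a'): no match needed
  Position 4 ('b'): no match needed
  Position 5 ('d'): no match needed
  Position 6 ('a'): no match needed
  Position 7 ('a'): no match needed
  Position 8 ('c'): no match needed
  Position 9 ('e'): matches sub[0] = 'e'
Only matched 1/4 characters => not a subsequence

0


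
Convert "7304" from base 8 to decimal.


Input: "7304" in base 8
Positional expansion:
  Digit '7' (value 7) x 8^3 = 3584
  Digit '3' (value 3) x 8^2 = 192
  Digit '0' (value 0) x 8^1 = 0
  Digit '4' (value 4) x 8^0 = 4
Sum = 3780

3780


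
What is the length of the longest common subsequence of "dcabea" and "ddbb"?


LCS of "dcabea" and "ddbb"
DP table:
           d    d    b    b
      0    0    0    0    0
  d   0    1    1    1    1
  c   0    1    1    1    1
  a   0    1    1    1    1
  b   0    1    1    2    2
  e   0    1    1    2    2
  a   0    1    1    2    2
LCS length = dp[6][4] = 2

2


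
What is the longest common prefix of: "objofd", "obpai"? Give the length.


Words: objofd, obpai
  Position 0: all 'o' => match
  Position 1: all 'b' => match
  Position 2: ('j', 'p') => mismatch, stop
LCP = "ob" (length 2)

2


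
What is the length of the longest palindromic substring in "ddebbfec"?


Input: "ddebbfec"
Checking substrings for palindromes:
  [0:2] "dd" (len 2) => palindrome
  [3:5] "bb" (len 2) => palindrome
Longest palindromic substring: "dd" with length 2

2


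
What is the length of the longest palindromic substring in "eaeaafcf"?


Input: "eaeaafcf"
Checking substrings for palindromes:
  [0:3] "eae" (len 3) => palindrome
  [1:4] "aea" (len 3) => palindrome
  [5:8] "fcf" (len 3) => palindrome
  [3:5] "aa" (len 2) => palindrome
Longest palindromic substring: "eae" with length 3

3


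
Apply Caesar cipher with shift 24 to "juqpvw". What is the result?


Caesar cipher: shift "juqpvw" by 24
  'j' (pos 9) + 24 = pos 7 = 'h'
  'u' (pos 20) + 24 = pos 18 = 's'
  'q' (pos 16) + 24 = pos 14 = 'o'
  'p' (pos 15) + 24 = pos 13 = 'n'
  'v' (pos 21) + 24 = pos 19 = 't'
  'w' (pos 22) + 24 = pos 20 = 'u'
Result: hsontu

hsontu


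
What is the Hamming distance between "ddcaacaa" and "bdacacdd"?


Comparing "ddcaacaa" and "bdacacdd" position by position:
  Position 0: 'd' vs 'b' => differ
  Position 1: 'd' vs 'd' => same
  Position 2: 'c' vs 'a' => differ
  Position 3: 'a' vs 'c' => differ
  Position 4: 'a' vs 'a' => same
  Position 5: 'c' vs 'c' => same
  Position 6: 'a' vs 'd' => differ
  Position 7: 'a' vs 'd' => differ
Total differences (Hamming distance): 5

5


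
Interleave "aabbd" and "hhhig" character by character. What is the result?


Interleaving "aabbd" and "hhhig":
  Position 0: 'a' from first, 'h' from second => "ah"
  Position 1: 'a' from first, 'h' from second => "ah"
  Position 2: 'b' from first, 'h' from second => "bh"
  Position 3: 'b' from first, 'i' from second => "bi"
  Position 4: 'd' from first, 'g' from second => "dg"
Result: ahahbhbidg

ahahbhbidg


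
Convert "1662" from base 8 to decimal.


Input: "1662" in base 8
Positional expansion:
  Digit '1' (value 1) x 8^3 = 512
  Digit '6' (value 6) x 8^2 = 384
  Digit '6' (value 6) x 8^1 = 48
  Digit '2' (value 2) x 8^0 = 2
Sum = 946

946


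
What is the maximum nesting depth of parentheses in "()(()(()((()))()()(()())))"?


Input: "()(()(()((()))()()(()())))"
Tracking depth:
  Position 0 '(': depth becomes 1
  Position 1 ')': depth becomes 0
  Position 2 '(': depth becomes 1
  Position 3 '(': depth becomes 2
  Position 4 ')': depth becomes 1
  Position 5 '(': depth becomes 2
  Position 6 '(': depth becomes 3
  Position 7 ')': depth becomes 2
  Position 8 '(': depth becomes 3
  Position 9 '(': depth becomes 4
  Position 10 '(': depth becomes 5
  Position 11 ')': depth becomes 4
  Position 12 ')': depth becomes 3
  Position 13 ')': depth becomes 2
  Position 14 '(': depth becomes 3
  Position 15 ')': depth becomes 2
  Position 16 '(': depth becomes 3
  Position 17 ')': depth becomes 2
  Position 18 '(': depth becomes 3
  Position 19 '(': depth becomes 4
  Position 20 ')': depth becomes 3
  Position 21 '(': depth becomes 4
  Position 22 ')': depth becomes 3
  Position 23 ')': depth becomes 2
  Position 24 ')': depth becomes 1
  Position 25 ')': depth becomes 0
Maximum depth reached: 5

5


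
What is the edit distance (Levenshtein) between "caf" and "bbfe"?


Computing edit distance: "caf" -> "bbfe"
DP table:
           b    b    f    e
      0    1    2    3    4
  c   1    1    2    3    4
  a   2    2    2    3    4
  f   3    3    3    2    3
Edit distance = dp[3][4] = 3

3


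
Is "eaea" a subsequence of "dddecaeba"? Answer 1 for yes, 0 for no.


Check if "eaea" is a subsequence of "dddecaeba"
Greedy scan:
  Position 0 ('d'): no match needed
  Position 1 ('d'): no match needed
  Position 2 ('d'): no match needed
  Position 3 ('e'): matches sub[0] = 'e'
  Position 4 ('c'): no match needed
  Position 5 ('a'): matches sub[1] = 'a'
  Position 6 ('e'): matches sub[2] = 'e'
  Position 7 ('b'): no match needed
  Position 8 ('a'): matches sub[3] = 'a'
All 4 characters matched => is a subsequence

1


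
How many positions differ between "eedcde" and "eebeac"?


Comparing "eedcde" and "eebeac" position by position:
  Position 0: 'e' vs 'e' => same
  Position 1: 'e' vs 'e' => same
  Position 2: 'd' vs 'b' => DIFFER
  Position 3: 'c' vs 'e' => DIFFER
  Position 4: 'd' vs 'a' => DIFFER
  Position 5: 'e' vs 'c' => DIFFER
Positions that differ: 4

4


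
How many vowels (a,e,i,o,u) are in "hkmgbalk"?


Input: hkmgbalk
Checking each character:
  'h' at position 0: consonant
  'k' at position 1: consonant
  'm' at position 2: consonant
  'g' at position 3: consonant
  'b' at position 4: consonant
  'a' at position 5: vowel (running total: 1)
  'l' at position 6: consonant
  'k' at position 7: consonant
Total vowels: 1

1


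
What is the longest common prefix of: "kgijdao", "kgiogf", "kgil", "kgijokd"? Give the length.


Words: kgijdao, kgiogf, kgil, kgijokd
  Position 0: all 'k' => match
  Position 1: all 'g' => match
  Position 2: all 'i' => match
  Position 3: ('j', 'o', 'l', 'j') => mismatch, stop
LCP = "kgi" (length 3)

3


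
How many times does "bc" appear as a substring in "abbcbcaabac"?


Searching for "bc" in "abbcbcaabac"
Scanning each position:
  Position 0: "ab" => no
  Position 1: "bb" => no
  Position 2: "bc" => MATCH
  Position 3: "cb" => no
  Position 4: "bc" => MATCH
  Position 5: "ca" => no
  Position 6: "aa" => no
  Position 7: "ab" => no
  Position 8: "ba" => no
  Position 9: "ac" => no
Total occurrences: 2

2


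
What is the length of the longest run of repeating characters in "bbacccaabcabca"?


Input: "bbacccaabcabca"
Scanning for longest run:
  Position 1 ('b'): continues run of 'b', length=2
  Position 2 ('a'): new char, reset run to 1
  Position 3 ('c'): new char, reset run to 1
  Position 4 ('c'): continues run of 'c', length=2
  Position 5 ('c'): continues run of 'c', length=3
  Position 6 ('a'): new char, reset run to 1
  Position 7 ('a'): continues run of 'a', length=2
  Position 8 ('b'): new char, reset run to 1
  Position 9 ('c'): new char, reset run to 1
  Position 10 ('a'): new char, reset run to 1
  Position 11 ('b'): new char, reset run to 1
  Position 12 ('c'): new char, reset run to 1
  Position 13 ('a'): new char, reset run to 1
Longest run: 'c' with length 3

3


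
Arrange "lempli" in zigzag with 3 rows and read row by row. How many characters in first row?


Zigzag "lempli" into 3 rows:
Placing characters:
  'l' => row 0
  'e' => row 1
  'm' => row 2
  'p' => row 1
  'l' => row 0
  'i' => row 1
Rows:
  Row 0: "ll"
  Row 1: "epi"
  Row 2: "m"
First row length: 2

2


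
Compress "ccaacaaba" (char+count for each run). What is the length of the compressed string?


Input: ccaacaaba
Runs:
  'c' x 2 => "c2"
  'a' x 2 => "a2"
  'c' x 1 => "c1"
  'a' x 2 => "a2"
  'b' x 1 => "b1"
  'a' x 1 => "a1"
Compressed: "c2a2c1a2b1a1"
Compressed length: 12

12


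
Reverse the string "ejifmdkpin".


Input: ejifmdkpin
Reading characters right to left:
  Position 9: 'n'
  Position 8: 'i'
  Position 7: 'p'
  Position 6: 'k'
  Position 5: 'd'
  Position 4: 'm'
  Position 3: 'f'
  Position 2: 'i'
  Position 1: 'j'
  Position 0: 'e'
Reversed: nipkdmfije

nipkdmfije


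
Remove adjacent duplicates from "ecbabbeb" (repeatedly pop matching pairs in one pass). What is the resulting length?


Input: ecbabbeb
Stack-based adjacent duplicate removal:
  Read 'e': push. Stack: e
  Read 'c': push. Stack: ec
  Read 'b': push. Stack: ecb
  Read 'a': push. Stack: ecba
  Read 'b': push. Stack: ecbab
  Read 'b': matches stack top 'b' => pop. Stack: ecba
  Read 'e': push. Stack: ecbae
  Read 'b': push. Stack: ecbaeb
Final stack: "ecbaeb" (length 6)

6


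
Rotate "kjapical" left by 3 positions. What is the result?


Input: "kjapical", rotate left by 3
First 3 characters: "kja"
Remaining characters: "pical"
Concatenate remaining + first: "pical" + "kja" = "picalkja"

picalkja


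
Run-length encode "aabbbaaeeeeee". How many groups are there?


Input: aabbbaaeeeeee
Scanning for consecutive runs:
  Group 1: 'a' x 2 (positions 0-1)
  Group 2: 'b' x 3 (positions 2-4)
  Group 3: 'a' x 2 (positions 5-6)
  Group 4: 'e' x 6 (positions 7-12)
Total groups: 4

4


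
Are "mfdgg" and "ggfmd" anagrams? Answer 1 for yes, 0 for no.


Strings: "mfdgg", "ggfmd"
Sorted first:  dfggm
Sorted second: dfggm
Sorted forms match => anagrams

1


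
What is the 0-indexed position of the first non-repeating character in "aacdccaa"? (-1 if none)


Input: aacdccaa
Character frequencies:
  'a': 4
  'c': 3
  'd': 1
Scanning left to right for freq == 1:
  Position 0 ('a'): freq=4, skip
  Position 1 ('a'): freq=4, skip
  Position 2 ('c'): freq=3, skip
  Position 3 ('d'): unique! => answer = 3

3


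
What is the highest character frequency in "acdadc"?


Input: acdadc
Character counts:
  'a': 2
  'c': 2
  'd': 2
Maximum frequency: 2

2


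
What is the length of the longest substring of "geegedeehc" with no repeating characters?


Input: "geegedeehc"
Sliding window (track last position of each char):
  Position 0 ('g'): window [0,0] length 1 -- new best
  Position 1 ('e'): window [0,1] length 2 -- new best
  Position 2 ('e'): repeat (last at 1), move window start to 2
  Position 2 ('e'): window [2,2] length 1
  Position 3 ('g'): window [2,3] length 2
  Position 4 ('e'): repeat (last at 2), move window start to 3
  Position 4 ('e'): window [3,4] length 2
  Position 5 ('d'): window [3,5] length 3 -- new best
  Position 6 ('e'): repeat (last at 4), move window start to 5
  Position 6 ('e'): window [5,6] length 2
  Position 7 ('e'): repeat (last at 6), move window start to 7
  Position 7 ('e'): window [7,7] length 1
  Position 8 ('h'): window [7,8] length 2
  Position 9 ('c'): window [7,9] length 3
Longest substring with no repeats: "ged" with length 3

3


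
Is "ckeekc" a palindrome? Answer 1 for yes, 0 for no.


Input: ckeekc
Reversed: ckeekc
  Compare pos 0 ('c') with pos 5 ('c'): match
  Compare pos 1 ('k') with pos 4 ('k'): match
  Compare pos 2 ('e') with pos 3 ('e'): match
Result: palindrome

1


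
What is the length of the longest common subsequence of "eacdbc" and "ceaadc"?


LCS of "eacdbc" and "ceaadc"
DP table:
           c    e    a    a    d    c
      0    0    0    0    0    0    0
  e   0    0    1    1    1    1    1
  a   0    0    1    2    2    2    2
  c   0    1    1    2    2    2    3
  d   0    1    1    2    2    3    3
  b   0    1    1    2    2    3    3
  c   0    1    1    2    2    3    4
LCS length = dp[6][6] = 4

4


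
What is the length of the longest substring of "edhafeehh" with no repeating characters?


Input: "edhafeehh"
Sliding window (track last position of each char):
  Position 0 ('e'): window [0,0] length 1 -- new best
  Position 1 ('d'): window [0,1] length 2 -- new best
  Position 2 ('h'): window [0,2] length 3 -- new best
  Position 3 ('a'): window [0,3] length 4 -- new best
  Position 4 ('f'): window [0,4] length 5 -- new best
  Position 5 ('e'): repeat (last at 0), move window start to 1
  Position 5 ('e'): window [1,5] length 5
  Position 6 ('e'): repeat (last at 5), move window start to 6
  Position 6 ('e'): window [6,6] length 1
  Position 7 ('h'): window [6,7] length 2
  Position 8 ('h'): repeat (last at 7), move window start to 8
  Position 8 ('h'): window [8,8] length 1
Longest substring with no repeats: "edhaf" with length 5

5


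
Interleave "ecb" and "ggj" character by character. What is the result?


Interleaving "ecb" and "ggj":
  Position 0: 'e' from first, 'g' from second => "eg"
  Position 1: 'c' from first, 'g' from second => "cg"
  Position 2: 'b' from first, 'j' from second => "bj"
Result: egcgbj

egcgbj


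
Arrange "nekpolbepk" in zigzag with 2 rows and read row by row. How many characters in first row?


Zigzag "nekpolbepk" into 2 rows:
Placing characters:
  'n' => row 0
  'e' => row 1
  'k' => row 0
  'p' => row 1
  'o' => row 0
  'l' => row 1
  'b' => row 0
  'e' => row 1
  'p' => row 0
  'k' => row 1
Rows:
  Row 0: "nkobp"
  Row 1: "eplek"
First row length: 5

5


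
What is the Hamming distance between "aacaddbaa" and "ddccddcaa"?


Comparing "aacaddbaa" and "ddccddcaa" position by position:
  Position 0: 'a' vs 'd' => differ
  Position 1: 'a' vs 'd' => differ
  Position 2: 'c' vs 'c' => same
  Position 3: 'a' vs 'c' => differ
  Position 4: 'd' vs 'd' => same
  Position 5: 'd' vs 'd' => same
  Position 6: 'b' vs 'c' => differ
  Position 7: 'a' vs 'a' => same
  Position 8: 'a' vs 'a' => same
Total differences (Hamming distance): 4

4


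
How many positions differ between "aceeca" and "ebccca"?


Comparing "aceeca" and "ebccca" position by position:
  Position 0: 'a' vs 'e' => DIFFER
  Position 1: 'c' vs 'b' => DIFFER
  Position 2: 'e' vs 'c' => DIFFER
  Position 3: 'e' vs 'c' => DIFFER
  Position 4: 'c' vs 'c' => same
  Position 5: 'a' vs 'a' => same
Positions that differ: 4

4


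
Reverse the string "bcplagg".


Input: bcplagg
Reading characters right to left:
  Position 6: 'g'
  Position 5: 'g'
  Position 4: 'a'
  Position 3: 'l'
  Position 2: 'p'
  Position 1: 'c'
  Position 0: 'b'
Reversed: ggalpcb

ggalpcb


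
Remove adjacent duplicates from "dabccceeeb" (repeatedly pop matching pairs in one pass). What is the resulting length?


Input: dabccceeeb
Stack-based adjacent duplicate removal:
  Read 'd': push. Stack: d
  Read 'a': push. Stack: da
  Read 'b': push. Stack: dab
  Read 'c': push. Stack: dabc
  Read 'c': matches stack top 'c' => pop. Stack: dab
  Read 'c': push. Stack: dabc
  Read 'e': push. Stack: dabce
  Read 'e': matches stack top 'e' => pop. Stack: dabc
  Read 'e': push. Stack: dabce
  Read 'b': push. Stack: dabceb
Final stack: "dabceb" (length 6)

6


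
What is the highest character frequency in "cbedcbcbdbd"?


Input: cbedcbcbdbd
Character counts:
  'b': 4
  'c': 3
  'd': 3
  'e': 1
Maximum frequency: 4

4


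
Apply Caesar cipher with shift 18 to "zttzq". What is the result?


Caesar cipher: shift "zttzq" by 18
  'z' (pos 25) + 18 = pos 17 = 'r'
  't' (pos 19) + 18 = pos 11 = 'l'
  't' (pos 19) + 18 = pos 11 = 'l'
  'z' (pos 25) + 18 = pos 17 = 'r'
  'q' (pos 16) + 18 = pos 8 = 'i'
Result: rllri

rllri


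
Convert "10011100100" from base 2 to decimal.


Input: "10011100100" in base 2
Positional expansion:
  Digit '1' (value 1) x 2^10 = 1024
  Digit '0' (value 0) x 2^9 = 0
  Digit '0' (value 0) x 2^8 = 0
  Digit '1' (value 1) x 2^7 = 128
  Digit '1' (value 1) x 2^6 = 64
  Digit '1' (value 1) x 2^5 = 32
  Digit '0' (value 0) x 2^4 = 0
  Digit '0' (value 0) x 2^3 = 0
  Digit '1' (value 1) x 2^2 = 4
  Digit '0' (value 0) x 2^1 = 0
  Digit '0' (value 0) x 2^0 = 0
Sum = 1252

1252


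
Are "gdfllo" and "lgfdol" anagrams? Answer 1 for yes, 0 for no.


Strings: "gdfllo", "lgfdol"
Sorted first:  dfgllo
Sorted second: dfgllo
Sorted forms match => anagrams

1


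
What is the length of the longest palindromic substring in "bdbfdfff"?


Input: "bdbfdfff"
Checking substrings for palindromes:
  [0:3] "bdb" (len 3) => palindrome
  [3:6] "fdf" (len 3) => palindrome
  [5:8] "fff" (len 3) => palindrome
  [5:7] "ff" (len 2) => palindrome
  [6:8] "ff" (len 2) => palindrome
Longest palindromic substring: "bdb" with length 3

3


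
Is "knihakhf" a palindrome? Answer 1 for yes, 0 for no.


Input: knihakhf
Reversed: fhkahink
  Compare pos 0 ('k') with pos 7 ('f'): MISMATCH
  Compare pos 1 ('n') with pos 6 ('h'): MISMATCH
  Compare pos 2 ('i') with pos 5 ('k'): MISMATCH
  Compare pos 3 ('h') with pos 4 ('a'): MISMATCH
Result: not a palindrome

0


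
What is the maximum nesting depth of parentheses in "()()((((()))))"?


Input: "()()((((()))))"
Tracking depth:
  Position 0 '(': depth becomes 1
  Position 1 ')': depth becomes 0
  Position 2 '(': depth becomes 1
  Position 3 ')': depth becomes 0
  Position 4 '(': depth becomes 1
  Position 5 '(': depth becomes 2
  Position 6 '(': depth becomes 3
  Position 7 '(': depth becomes 4
  Position 8 '(': depth becomes 5
  Position 9 ')': depth becomes 4
  Position 10 ')': depth becomes 3
  Position 11 ')': depth becomes 2
  Position 12 ')': depth becomes 1
  Position 13 ')': depth becomes 0
Maximum depth reached: 5

5


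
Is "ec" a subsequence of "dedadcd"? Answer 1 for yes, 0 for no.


Check if "ec" is a subsequence of "dedadcd"
Greedy scan:
  Position 0 ('d'): no match needed
  Position 1 ('e'): matches sub[0] = 'e'
  Position 2 ('d'): no match needed
  Position 3 ('a'): no match needed
  Position 4 ('d'): no match needed
  Position 5 ('c'): matches sub[1] = 'c'
  Position 6 ('d'): no match needed
All 2 characters matched => is a subsequence

1


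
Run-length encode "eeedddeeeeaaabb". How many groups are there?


Input: eeedddeeeeaaabb
Scanning for consecutive runs:
  Group 1: 'e' x 3 (positions 0-2)
  Group 2: 'd' x 3 (positions 3-5)
  Group 3: 'e' x 4 (positions 6-9)
  Group 4: 'a' x 3 (positions 10-12)
  Group 5: 'b' x 2 (positions 13-14)
Total groups: 5

5


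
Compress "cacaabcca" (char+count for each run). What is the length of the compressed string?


Input: cacaabcca
Runs:
  'c' x 1 => "c1"
  'a' x 1 => "a1"
  'c' x 1 => "c1"
  'a' x 2 => "a2"
  'b' x 1 => "b1"
  'c' x 2 => "c2"
  'a' x 1 => "a1"
Compressed: "c1a1c1a2b1c2a1"
Compressed length: 14

14


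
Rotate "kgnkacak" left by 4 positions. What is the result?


Input: "kgnkacak", rotate left by 4
First 4 characters: "kgnk"
Remaining characters: "acak"
Concatenate remaining + first: "acak" + "kgnk" = "acakkgnk"

acakkgnk


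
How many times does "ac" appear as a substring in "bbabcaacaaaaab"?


Searching for "ac" in "bbabcaacaaaaab"
Scanning each position:
  Position 0: "bb" => no
  Position 1: "ba" => no
  Position 2: "ab" => no
  Position 3: "bc" => no
  Position 4: "ca" => no
  Position 5: "aa" => no
  Position 6: "ac" => MATCH
  Position 7: "ca" => no
  Position 8: "aa" => no
  Position 9: "aa" => no
  Position 10: "aa" => no
  Position 11: "aa" => no
  Position 12: "ab" => no
Total occurrences: 1

1


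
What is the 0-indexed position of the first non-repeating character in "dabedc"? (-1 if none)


Input: dabedc
Character frequencies:
  'a': 1
  'b': 1
  'c': 1
  'd': 2
  'e': 1
Scanning left to right for freq == 1:
  Position 0 ('d'): freq=2, skip
  Position 1 ('a'): unique! => answer = 1

1


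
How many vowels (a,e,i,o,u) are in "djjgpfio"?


Input: djjgpfio
Checking each character:
  'd' at position 0: consonant
  'j' at position 1: consonant
  'j' at position 2: consonant
  'g' at position 3: consonant
  'p' at position 4: consonant
  'f' at position 5: consonant
  'i' at position 6: vowel (running total: 1)
  'o' at position 7: vowel (running total: 2)
Total vowels: 2

2


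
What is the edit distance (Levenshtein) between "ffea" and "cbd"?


Computing edit distance: "ffea" -> "cbd"
DP table:
           c    b    d
      0    1    2    3
  f   1    1    2    3
  f   2    2    2    3
  e   3    3    3    3
  a   4    4    4    4
Edit distance = dp[4][3] = 4

4


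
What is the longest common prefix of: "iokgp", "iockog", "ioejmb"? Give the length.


Words: iokgp, iockog, ioejmb
  Position 0: all 'i' => match
  Position 1: all 'o' => match
  Position 2: ('k', 'c', 'e') => mismatch, stop
LCP = "io" (length 2)

2


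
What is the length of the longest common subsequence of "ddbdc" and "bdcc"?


LCS of "ddbdc" and "bdcc"
DP table:
           b    d    c    c
      0    0    0    0    0
  d   0    0    1    1    1
  d   0    0    1    1    1
  b   0    1    1    1    1
  d   0    1    2    2    2
  c   0    1    2    3    3
LCS length = dp[5][4] = 3

3


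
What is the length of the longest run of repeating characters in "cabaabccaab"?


Input: "cabaabccaab"
Scanning for longest run:
  Position 1 ('a'): new char, reset run to 1
  Position 2 ('b'): new char, reset run to 1
  Position 3 ('a'): new char, reset run to 1
  Position 4 ('a'): continues run of 'a', length=2
  Position 5 ('b'): new char, reset run to 1
  Position 6 ('c'): new char, reset run to 1
  Position 7 ('c'): continues run of 'c', length=2
  Position 8 ('a'): new char, reset run to 1
  Position 9 ('a'): continues run of 'a', length=2
  Position 10 ('b'): new char, reset run to 1
Longest run: 'a' with length 2

2


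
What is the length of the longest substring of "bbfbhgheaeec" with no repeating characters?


Input: "bbfbhgheaeec"
Sliding window (track last position of each char):
  Position 0 ('b'): window [0,0] length 1 -- new best
  Position 1 ('b'): repeat (last at 0), move window start to 1
  Position 1 ('b'): window [1,1] length 1
  Position 2 ('f'): window [1,2] length 2 -- new best
  Position 3 ('b'): repeat (last at 1), move window start to 2
  Position 3 ('b'): window [2,3] length 2
  Position 4 ('h'): window [2,4] length 3 -- new best
  Position 5 ('g'): window [2,5] length 4 -- new best
  Position 6 ('h'): repeat (last at 4), move window start to 5
  Position 6 ('h'): window [5,6] length 2
  Position 7 ('e'): window [5,7] length 3
  Position 8 ('a'): window [5,8] length 4
  Position 9 ('e'): repeat (last at 7), move window start to 8
  Position 9 ('e'): window [8,9] length 2
  Position 10 ('e'): repeat (last at 9), move window start to 10
  Position 10 ('e'): window [10,10] length 1
  Position 11 ('c'): window [10,11] length 2
Longest substring with no repeats: "fbhg" with length 4

4


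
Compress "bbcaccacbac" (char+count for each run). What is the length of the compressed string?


Input: bbcaccacbac
Runs:
  'b' x 2 => "b2"
  'c' x 1 => "c1"
  'a' x 1 => "a1"
  'c' x 2 => "c2"
  'a' x 1 => "a1"
  'c' x 1 => "c1"
  'b' x 1 => "b1"
  'a' x 1 => "a1"
  'c' x 1 => "c1"
Compressed: "b2c1a1c2a1c1b1a1c1"
Compressed length: 18

18


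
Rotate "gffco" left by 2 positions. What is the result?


Input: "gffco", rotate left by 2
First 2 characters: "gf"
Remaining characters: "fco"
Concatenate remaining + first: "fco" + "gf" = "fcogf"

fcogf


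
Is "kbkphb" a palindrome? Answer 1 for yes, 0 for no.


Input: kbkphb
Reversed: bhpkbk
  Compare pos 0 ('k') with pos 5 ('b'): MISMATCH
  Compare pos 1 ('b') with pos 4 ('h'): MISMATCH
  Compare pos 2 ('k') with pos 3 ('p'): MISMATCH
Result: not a palindrome

0


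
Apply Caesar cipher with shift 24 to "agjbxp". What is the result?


Caesar cipher: shift "agjbxp" by 24
  'a' (pos 0) + 24 = pos 24 = 'y'
  'g' (pos 6) + 24 = pos 4 = 'e'
  'j' (pos 9) + 24 = pos 7 = 'h'
  'b' (pos 1) + 24 = pos 25 = 'z'
  'x' (pos 23) + 24 = pos 21 = 'v'
  'p' (pos 15) + 24 = pos 13 = 'n'
Result: yehzvn

yehzvn


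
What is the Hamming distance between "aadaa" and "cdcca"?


Comparing "aadaa" and "cdcca" position by position:
  Position 0: 'a' vs 'c' => differ
  Position 1: 'a' vs 'd' => differ
  Position 2: 'd' vs 'c' => differ
  Position 3: 'a' vs 'c' => differ
  Position 4: 'a' vs 'a' => same
Total differences (Hamming distance): 4

4


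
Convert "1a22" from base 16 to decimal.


Input: "1a22" in base 16
Positional expansion:
  Digit '1' (value 1) x 16^3 = 4096
  Digit 'a' (value 10) x 16^2 = 2560
  Digit '2' (value 2) x 16^1 = 32
  Digit '2' (value 2) x 16^0 = 2
Sum = 6690

6690


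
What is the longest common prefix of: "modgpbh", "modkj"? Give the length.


Words: modgpbh, modkj
  Position 0: all 'm' => match
  Position 1: all 'o' => match
  Position 2: all 'd' => match
  Position 3: ('g', 'k') => mismatch, stop
LCP = "mod" (length 3)

3


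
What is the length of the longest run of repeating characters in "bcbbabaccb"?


Input: "bcbbabaccb"
Scanning for longest run:
  Position 1 ('c'): new char, reset run to 1
  Position 2 ('b'): new char, reset run to 1
  Position 3 ('b'): continues run of 'b', length=2
  Position 4 ('a'): new char, reset run to 1
  Position 5 ('b'): new char, reset run to 1
  Position 6 ('a'): new char, reset run to 1
  Position 7 ('c'): new char, reset run to 1
  Position 8 ('c'): continues run of 'c', length=2
  Position 9 ('b'): new char, reset run to 1
Longest run: 'b' with length 2

2


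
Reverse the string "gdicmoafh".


Input: gdicmoafh
Reading characters right to left:
  Position 8: 'h'
  Position 7: 'f'
  Position 6: 'a'
  Position 5: 'o'
  Position 4: 'm'
  Position 3: 'c'
  Position 2: 'i'
  Position 1: 'd'
  Position 0: 'g'
Reversed: hfaomcidg

hfaomcidg
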